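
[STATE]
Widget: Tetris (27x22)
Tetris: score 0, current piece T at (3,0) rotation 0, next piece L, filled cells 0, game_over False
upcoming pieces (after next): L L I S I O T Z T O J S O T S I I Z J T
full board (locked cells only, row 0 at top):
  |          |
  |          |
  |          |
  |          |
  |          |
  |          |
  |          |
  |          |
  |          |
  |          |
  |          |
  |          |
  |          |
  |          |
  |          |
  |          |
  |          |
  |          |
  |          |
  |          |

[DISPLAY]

    ▒     │Next:           
   ▒▒▒    │  ▒             
          │▒▒▒             
          │                
          │                
          │                
          │Score:          
          │0               
          │                
          │                
          │                
          │                
          │                
          │                
          │                
          │                
          │                
          │                
          │                
          │                
          │                
          │                


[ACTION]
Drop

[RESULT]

          │Next:           
    ▒     │  ▒             
   ▒▒▒    │▒▒▒             
          │                
          │                
          │                
          │Score:          
          │0               
          │                
          │                
          │                
          │                
          │                
          │                
          │                
          │                
          │                
          │                
          │                
          │                
          │                
          │                


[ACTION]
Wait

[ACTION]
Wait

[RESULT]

          │Next:           
          │  ▒             
          │▒▒▒             
    ▒     │                
   ▒▒▒    │                
          │                
          │Score:          
          │0               
          │                
          │                
          │                
          │                
          │                
          │                
          │                
          │                
          │                
          │                
          │                
          │                
          │                
          │                


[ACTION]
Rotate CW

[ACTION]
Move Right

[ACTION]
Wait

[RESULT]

          │Next:           
          │  ▒             
          │▒▒▒             
          │                
    ▒     │                
    ▒▒    │                
    ▒     │Score:          
          │0               
          │                
          │                
          │                
          │                
          │                
          │                
          │                
          │                
          │                
          │                
          │                
          │                
          │                
          │                


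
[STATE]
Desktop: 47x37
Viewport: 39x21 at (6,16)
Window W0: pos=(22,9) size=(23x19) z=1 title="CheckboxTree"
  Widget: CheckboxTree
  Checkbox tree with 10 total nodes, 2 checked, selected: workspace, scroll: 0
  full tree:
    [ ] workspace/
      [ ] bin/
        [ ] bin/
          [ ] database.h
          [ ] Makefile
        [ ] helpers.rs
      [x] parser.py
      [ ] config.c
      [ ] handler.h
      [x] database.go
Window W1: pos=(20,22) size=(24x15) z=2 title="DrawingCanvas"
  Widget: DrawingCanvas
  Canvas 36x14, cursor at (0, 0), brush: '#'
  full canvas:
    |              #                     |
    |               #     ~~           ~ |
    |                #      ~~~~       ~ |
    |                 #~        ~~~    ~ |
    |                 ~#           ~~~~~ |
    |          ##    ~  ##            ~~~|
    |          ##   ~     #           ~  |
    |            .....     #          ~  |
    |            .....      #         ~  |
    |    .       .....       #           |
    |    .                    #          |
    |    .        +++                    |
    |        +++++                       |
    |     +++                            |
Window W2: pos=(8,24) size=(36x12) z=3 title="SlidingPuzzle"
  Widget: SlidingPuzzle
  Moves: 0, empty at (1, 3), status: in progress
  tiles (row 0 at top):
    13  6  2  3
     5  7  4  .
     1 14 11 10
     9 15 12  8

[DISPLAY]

                ┃       [ ] Makefile  ┃
                ┃     [ ] helpers.rs  ┃
                ┃   [x] parser.py     ┃
                ┃   [ ] config.c      ┃
                ┃   [ ] handler.h     ┃
                ┃   [x] database.go   ┃
              ┏━━━━━━━━━━━━━━━━━━━━━━┓┃
              ┃ DrawingCanvas        ┃┃
  ┏━━━━━━━━━━━━━━━━━━━━━━━━━━━━━━━━━━┓┃
  ┃ SlidingPuzzle                    ┃┃
  ┠──────────────────────────────────┨┃
  ┃┌────┬────┬────┬────┐             ┃┛
  ┃│ 13 │  6 │  2 │  3 │             ┃ 
  ┃├────┼────┼────┼────┤             ┃ 
  ┃│  5 │  7 │  4 │    │             ┃ 
  ┃├────┼────┼────┼────┤             ┃ 
  ┃│  1 │ 14 │ 11 │ 10 │             ┃ 
  ┃├────┼────┼────┼────┤             ┃ 
  ┃│  9 │ 15 │ 12 │  8 │             ┃ 
  ┗━━━━━━━━━━━━━━━━━━━━━━━━━━━━━━━━━━┛ 
              ┗━━━━━━━━━━━━━━━━━━━━━━┛ 


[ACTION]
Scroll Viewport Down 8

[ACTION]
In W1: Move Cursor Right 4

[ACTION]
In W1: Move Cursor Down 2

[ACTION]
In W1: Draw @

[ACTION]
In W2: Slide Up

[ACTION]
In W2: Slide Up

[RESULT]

                ┃       [ ] Makefile  ┃
                ┃     [ ] helpers.rs  ┃
                ┃   [x] parser.py     ┃
                ┃   [ ] config.c      ┃
                ┃   [ ] handler.h     ┃
                ┃   [x] database.go   ┃
              ┏━━━━━━━━━━━━━━━━━━━━━━┓┃
              ┃ DrawingCanvas        ┃┃
  ┏━━━━━━━━━━━━━━━━━━━━━━━━━━━━━━━━━━┓┃
  ┃ SlidingPuzzle                    ┃┃
  ┠──────────────────────────────────┨┃
  ┃┌────┬────┬────┬────┐             ┃┛
  ┃│ 13 │  6 │  2 │  3 │             ┃ 
  ┃├────┼────┼────┼────┤             ┃ 
  ┃│  5 │  7 │  4 │ 10 │             ┃ 
  ┃├────┼────┼────┼────┤             ┃ 
  ┃│  1 │ 14 │ 11 │  8 │             ┃ 
  ┃├────┼────┼────┼────┤             ┃ 
  ┃│  9 │ 15 │ 12 │    │             ┃ 
  ┗━━━━━━━━━━━━━━━━━━━━━━━━━━━━━━━━━━┛ 
              ┗━━━━━━━━━━━━━━━━━━━━━━┛ 


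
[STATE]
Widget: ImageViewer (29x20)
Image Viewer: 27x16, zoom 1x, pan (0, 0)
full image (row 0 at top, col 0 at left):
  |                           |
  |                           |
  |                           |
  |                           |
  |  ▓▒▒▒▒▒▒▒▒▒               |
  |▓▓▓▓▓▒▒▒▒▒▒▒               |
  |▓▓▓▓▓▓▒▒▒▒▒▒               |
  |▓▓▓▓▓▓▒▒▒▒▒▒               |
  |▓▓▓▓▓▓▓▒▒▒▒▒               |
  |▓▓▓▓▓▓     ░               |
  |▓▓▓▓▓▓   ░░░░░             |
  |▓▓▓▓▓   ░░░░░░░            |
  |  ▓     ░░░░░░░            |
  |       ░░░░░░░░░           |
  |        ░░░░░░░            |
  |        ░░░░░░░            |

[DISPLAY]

                             
                             
                             
                             
  ▓▒▒▒▒▒▒▒▒▒                 
▓▓▓▓▓▒▒▒▒▒▒▒                 
▓▓▓▓▓▓▒▒▒▒▒▒                 
▓▓▓▓▓▓▒▒▒▒▒▒                 
▓▓▓▓▓▓▓▒▒▒▒▒                 
▓▓▓▓▓▓     ░                 
▓▓▓▓▓▓   ░░░░░               
▓▓▓▓▓   ░░░░░░░              
  ▓     ░░░░░░░              
       ░░░░░░░░░             
        ░░░░░░░              
        ░░░░░░░              
                             
                             
                             
                             


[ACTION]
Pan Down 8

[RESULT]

▓▓▓▓▓▓▓▒▒▒▒▒                 
▓▓▓▓▓▓     ░                 
▓▓▓▓▓▓   ░░░░░               
▓▓▓▓▓   ░░░░░░░              
  ▓     ░░░░░░░              
       ░░░░░░░░░             
        ░░░░░░░              
        ░░░░░░░              
                             
                             
                             
                             
                             
                             
                             
                             
                             
                             
                             
                             


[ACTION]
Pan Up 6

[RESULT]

                             
                             
  ▓▒▒▒▒▒▒▒▒▒                 
▓▓▓▓▓▒▒▒▒▒▒▒                 
▓▓▓▓▓▓▒▒▒▒▒▒                 
▓▓▓▓▓▓▒▒▒▒▒▒                 
▓▓▓▓▓▓▓▒▒▒▒▒                 
▓▓▓▓▓▓     ░                 
▓▓▓▓▓▓   ░░░░░               
▓▓▓▓▓   ░░░░░░░              
  ▓     ░░░░░░░              
       ░░░░░░░░░             
        ░░░░░░░              
        ░░░░░░░              
                             
                             
                             
                             
                             
                             


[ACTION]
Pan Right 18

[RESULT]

                             
                             
                             
                             
                             
                             
                             
                             
                             
                             
                             
                             
                             
                             
                             
                             
                             
                             
                             
                             


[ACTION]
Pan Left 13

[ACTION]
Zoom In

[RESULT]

                             
                             
                             
                             
                             
                             
▓▒▒▒▒▒▒▒▒▒▒▒▒▒▒▒▒▒▒          
▓▒▒▒▒▒▒▒▒▒▒▒▒▒▒▒▒▒▒          
▓▓▓▓▓▒▒▒▒▒▒▒▒▒▒▒▒▒▒          
▓▓▓▓▓▒▒▒▒▒▒▒▒▒▒▒▒▒▒          
▓▓▓▓▓▓▓▒▒▒▒▒▒▒▒▒▒▒▒          
▓▓▓▓▓▓▓▒▒▒▒▒▒▒▒▒▒▒▒          
▓▓▓▓▓▓▓▒▒▒▒▒▒▒▒▒▒▒▒          
▓▓▓▓▓▓▓▒▒▒▒▒▒▒▒▒▒▒▒          
▓▓▓▓▓▓▓▓▓▒▒▒▒▒▒▒▒▒▒          
▓▓▓▓▓▓▓▓▓▒▒▒▒▒▒▒▒▒▒          
▓▓▓▓▓▓▓          ░░          
▓▓▓▓▓▓▓          ░░          
▓▓▓▓▓▓▓      ░░░░░░░░░░      
▓▓▓▓▓▓▓      ░░░░░░░░░░      


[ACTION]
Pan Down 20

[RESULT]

▓▓▓▓▓      ░░░░░░░░░░░░░░    
▓▓▓▓▓      ░░░░░░░░░░░░░░    
▓          ░░░░░░░░░░░░░░    
▓          ░░░░░░░░░░░░░░    
         ░░░░░░░░░░░░░░░░░░  
         ░░░░░░░░░░░░░░░░░░  
           ░░░░░░░░░░░░░░    
           ░░░░░░░░░░░░░░    
           ░░░░░░░░░░░░░░    
           ░░░░░░░░░░░░░░    
                             
                             
                             
                             
                             
                             
                             
                             
                             
                             


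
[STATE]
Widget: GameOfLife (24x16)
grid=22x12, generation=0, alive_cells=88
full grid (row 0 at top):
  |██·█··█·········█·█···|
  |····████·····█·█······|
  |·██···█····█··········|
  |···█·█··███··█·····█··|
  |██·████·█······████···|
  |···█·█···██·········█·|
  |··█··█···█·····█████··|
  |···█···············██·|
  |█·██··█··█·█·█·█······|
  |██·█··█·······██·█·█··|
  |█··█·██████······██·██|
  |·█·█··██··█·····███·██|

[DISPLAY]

Gen: 0                  
██·█··█·········█·█···  
····████·····█·█······  
·██···█····█··········  
···█·█··███··█·····█··  
██·████·█······████···  
···█·█···██·········█·  
··█··█···█·····█████··  
···█···············██·  
█·██··█··█·█·█·█······  
██·█··█·······██·█·█··  
█··█·██████······██·██  
·█·█··██··█·····███·██  
                        
                        
                        


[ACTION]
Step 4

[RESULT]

Gen: 4                  
··█···················  
·█·█······█···········  
·███····██·█···██·····  
·███····█···█·····█···  
··█··█····██··█·····█·  
·██·█·····██··█······█  
··········█···█······█  
·██······█·█···█······  
··██····█··█··█·······  
····█···█··█··█···█···  
···█·█··█··█··█···█···  
····█····██····███··██  
                        
                        
                        


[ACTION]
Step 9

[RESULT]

Gen: 13                 
······█···············  
·····███·█············  
·██····█·█············  
·█·████···············  
·█······█·············  
···███···█············  
·····███·██···········  
········███···········  
·········██···········  
·················██···  
···█·█··██·········█··  
···█·█················  
                        
                        
                        


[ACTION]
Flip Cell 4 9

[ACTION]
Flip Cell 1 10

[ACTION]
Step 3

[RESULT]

Gen: 16                 
····██·███············  
·█████·█·█············  
█·······█·············  
██·█··················  
··██·█················  
···██·················  
····██················  
·······██·············  
·········█············  
······················  
······················  
······················  
                        
                        
                        


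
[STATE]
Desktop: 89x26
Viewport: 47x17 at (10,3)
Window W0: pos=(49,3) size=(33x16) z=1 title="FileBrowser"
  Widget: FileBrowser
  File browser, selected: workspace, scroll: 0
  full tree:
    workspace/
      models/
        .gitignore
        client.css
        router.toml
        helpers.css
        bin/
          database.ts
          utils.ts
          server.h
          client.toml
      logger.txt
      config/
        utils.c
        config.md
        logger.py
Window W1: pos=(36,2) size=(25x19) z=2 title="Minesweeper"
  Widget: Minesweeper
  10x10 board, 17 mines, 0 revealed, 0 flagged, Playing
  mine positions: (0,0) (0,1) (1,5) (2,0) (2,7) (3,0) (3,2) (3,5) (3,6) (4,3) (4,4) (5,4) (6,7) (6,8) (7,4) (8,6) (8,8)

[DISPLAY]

                          ┃ Minesweeper        
                          ┠────────────────────
                          ┃■■■■■■■■■■          
                          ┃■■■■■■■■■■          
                          ┃■■■■■■■■■■          
                          ┃■■■■■■■■■■          
                          ┃■■■■■■■■■■          
                          ┃■■■■■■■■■■          
                          ┃■■■■■■■■■■          
                          ┃■■■■■■■■■■          
                          ┃■■■■■■■■■■          
                          ┃■■■■■■■■■■          
                          ┃                    
                          ┃                    
                          ┃                    
                          ┃                    
                          ┃                    


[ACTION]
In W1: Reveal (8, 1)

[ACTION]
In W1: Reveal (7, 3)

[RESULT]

                          ┃ Minesweeper        
                          ┠────────────────────
                          ┃■■■■■■■■■■          
                          ┃■■■■■■■■■■          
                          ┃■■■■■■■■■■          
                          ┃■■■■■■■■■■          
                          ┃122■■■■■■■          
                          ┃  13■■■■■■          
                          ┃   2■■■■■■          
                          ┃   1■■■■■■          
                          ┃   112■■■■          
                          ┃     1■■■■          
                          ┃                    
                          ┃                    
                          ┃                    
                          ┃                    
                          ┃                    


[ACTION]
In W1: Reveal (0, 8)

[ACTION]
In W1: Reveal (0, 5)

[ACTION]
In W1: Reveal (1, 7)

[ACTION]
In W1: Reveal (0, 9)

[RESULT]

                          ┃ Minesweeper        
                          ┠────────────────────
                          ┃■■■■■11             
                          ┃■■■■■■211           
                          ┃■■■■■■■■1           
                          ┃■■■■■■■21           
                          ┃122■■■■1            
                          ┃  13■■■221          
                          ┃   2■■■■■■          
                          ┃   1■■■■■■          
                          ┃   112■■■■          
                          ┃     1■■■■          
                          ┃                    
                          ┃                    
                          ┃                    
                          ┃                    
                          ┃                    


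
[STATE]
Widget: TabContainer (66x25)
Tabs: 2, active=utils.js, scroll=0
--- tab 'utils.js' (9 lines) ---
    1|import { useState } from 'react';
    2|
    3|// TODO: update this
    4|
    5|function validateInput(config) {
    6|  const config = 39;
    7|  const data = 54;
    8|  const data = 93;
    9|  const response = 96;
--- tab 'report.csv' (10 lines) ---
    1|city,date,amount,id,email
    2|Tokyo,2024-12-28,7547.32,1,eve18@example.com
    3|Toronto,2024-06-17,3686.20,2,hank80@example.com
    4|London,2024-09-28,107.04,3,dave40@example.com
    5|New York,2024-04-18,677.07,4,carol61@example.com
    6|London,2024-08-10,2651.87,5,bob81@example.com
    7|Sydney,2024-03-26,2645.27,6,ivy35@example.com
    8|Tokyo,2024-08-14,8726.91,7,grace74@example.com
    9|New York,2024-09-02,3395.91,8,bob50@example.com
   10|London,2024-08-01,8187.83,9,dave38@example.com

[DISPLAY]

[utils.js]│ report.csv                                            
──────────────────────────────────────────────────────────────────
import { useState } from 'react';                                 
                                                                  
// TODO: update this                                              
                                                                  
function validateInput(config) {                                  
  const config = 39;                                              
  const data = 54;                                                
  const data = 93;                                                
  const response = 96;                                            
                                                                  
                                                                  
                                                                  
                                                                  
                                                                  
                                                                  
                                                                  
                                                                  
                                                                  
                                                                  
                                                                  
                                                                  
                                                                  
                                                                  


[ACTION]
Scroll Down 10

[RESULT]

[utils.js]│ report.csv                                            
──────────────────────────────────────────────────────────────────
  const response = 96;                                            
                                                                  
                                                                  
                                                                  
                                                                  
                                                                  
                                                                  
                                                                  
                                                                  
                                                                  
                                                                  
                                                                  
                                                                  
                                                                  
                                                                  
                                                                  
                                                                  
                                                                  
                                                                  
                                                                  
                                                                  
                                                                  
                                                                  


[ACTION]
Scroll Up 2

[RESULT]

[utils.js]│ report.csv                                            
──────────────────────────────────────────────────────────────────
  const data = 54;                                                
  const data = 93;                                                
  const response = 96;                                            
                                                                  
                                                                  
                                                                  
                                                                  
                                                                  
                                                                  
                                                                  
                                                                  
                                                                  
                                                                  
                                                                  
                                                                  
                                                                  
                                                                  
                                                                  
                                                                  
                                                                  
                                                                  
                                                                  
                                                                  


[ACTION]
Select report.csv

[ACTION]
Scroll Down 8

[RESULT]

 utils.js │[report.csv]                                           
──────────────────────────────────────────────────────────────────
New York,2024-09-02,3395.91,8,bob50@example.com                   
London,2024-08-01,8187.83,9,dave38@example.com                    
                                                                  
                                                                  
                                                                  
                                                                  
                                                                  
                                                                  
                                                                  
                                                                  
                                                                  
                                                                  
                                                                  
                                                                  
                                                                  
                                                                  
                                                                  
                                                                  
                                                                  
                                                                  
                                                                  
                                                                  
                                                                  


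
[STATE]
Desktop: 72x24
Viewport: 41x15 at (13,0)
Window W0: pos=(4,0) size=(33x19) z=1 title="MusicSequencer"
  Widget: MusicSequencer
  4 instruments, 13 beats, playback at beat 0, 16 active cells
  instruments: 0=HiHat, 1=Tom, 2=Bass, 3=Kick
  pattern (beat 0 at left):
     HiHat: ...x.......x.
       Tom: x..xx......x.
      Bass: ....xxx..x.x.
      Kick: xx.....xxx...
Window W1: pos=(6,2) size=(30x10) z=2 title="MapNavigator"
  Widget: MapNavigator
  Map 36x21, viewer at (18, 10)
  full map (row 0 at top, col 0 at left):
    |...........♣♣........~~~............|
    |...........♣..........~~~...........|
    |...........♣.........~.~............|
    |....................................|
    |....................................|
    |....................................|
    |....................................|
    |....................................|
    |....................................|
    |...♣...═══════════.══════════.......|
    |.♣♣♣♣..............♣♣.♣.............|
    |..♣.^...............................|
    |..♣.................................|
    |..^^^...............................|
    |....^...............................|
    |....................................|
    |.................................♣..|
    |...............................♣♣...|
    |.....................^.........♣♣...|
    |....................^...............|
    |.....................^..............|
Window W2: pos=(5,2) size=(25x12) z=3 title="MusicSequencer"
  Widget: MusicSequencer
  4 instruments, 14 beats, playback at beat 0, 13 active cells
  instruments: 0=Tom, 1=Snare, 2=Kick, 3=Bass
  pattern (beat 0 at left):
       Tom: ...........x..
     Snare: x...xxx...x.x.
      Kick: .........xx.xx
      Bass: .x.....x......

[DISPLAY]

━━━━━━━━━━━━━━━━━━━━━━━┓                 
quencer                ┃                 
━━━━━━━━━━━━━━━━┓━━━━━┓┨                 
equencer        ┃     ┃┃                 
────────────────┨─────┨┃                 
1234567890123   ┃.....┃┃                 
··········█··   ┃.....┃┃                 
···███···█·█·   ┃══...┃┃                 
········██·██   ┃.....┃┃                 
█·····█······   ┃.....┃┃                 
                ┃.....┃┃                 
                ┃━━━━━┛┃                 
                ┃      ┃                 
━━━━━━━━━━━━━━━━┛      ┃                 
                       ┃                 


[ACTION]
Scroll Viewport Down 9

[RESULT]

█·····█······   ┃.....┃┃                 
                ┃.....┃┃                 
                ┃━━━━━┛┃                 
                ┃      ┃                 
━━━━━━━━━━━━━━━━┛      ┃                 
                       ┃                 
                       ┃                 
                       ┃                 
                       ┃                 
━━━━━━━━━━━━━━━━━━━━━━━┛                 
                                         
                                         
                                         
                                         
                                         


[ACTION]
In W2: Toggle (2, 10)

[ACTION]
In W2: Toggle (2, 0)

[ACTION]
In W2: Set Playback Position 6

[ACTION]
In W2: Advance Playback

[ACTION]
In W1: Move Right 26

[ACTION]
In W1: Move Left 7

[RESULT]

█·····█······   ┃     ┃┃                 
                ┃     ┃┃                 
                ┃━━━━━┛┃                 
                ┃      ┃                 
━━━━━━━━━━━━━━━━┛      ┃                 
                       ┃                 
                       ┃                 
                       ┃                 
                       ┃                 
━━━━━━━━━━━━━━━━━━━━━━━┛                 
                                         
                                         
                                         
                                         
                                         


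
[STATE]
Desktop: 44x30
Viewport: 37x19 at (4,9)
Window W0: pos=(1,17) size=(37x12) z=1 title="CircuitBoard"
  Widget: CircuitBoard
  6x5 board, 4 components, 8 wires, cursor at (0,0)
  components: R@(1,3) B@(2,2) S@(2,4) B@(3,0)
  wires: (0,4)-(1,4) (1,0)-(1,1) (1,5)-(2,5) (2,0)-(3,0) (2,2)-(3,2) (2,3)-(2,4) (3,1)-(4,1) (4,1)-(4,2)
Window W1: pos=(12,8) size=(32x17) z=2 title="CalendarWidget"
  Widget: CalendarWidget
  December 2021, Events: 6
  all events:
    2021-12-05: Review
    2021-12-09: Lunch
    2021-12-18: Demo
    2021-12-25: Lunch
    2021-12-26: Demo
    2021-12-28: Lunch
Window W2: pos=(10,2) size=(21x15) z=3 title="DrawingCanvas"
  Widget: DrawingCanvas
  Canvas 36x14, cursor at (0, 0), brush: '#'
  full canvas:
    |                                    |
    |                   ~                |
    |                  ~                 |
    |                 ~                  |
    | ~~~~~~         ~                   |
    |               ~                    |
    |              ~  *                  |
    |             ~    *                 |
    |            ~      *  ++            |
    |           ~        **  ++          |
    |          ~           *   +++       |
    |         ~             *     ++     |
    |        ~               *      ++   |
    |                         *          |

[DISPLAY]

      ┃ ~~~~~~         ~  ┃          
      ┃               ~   ┃──────────
      ┃              ~  * ┃021       
      ┃             ~    *┃Su        
      ┃            ~      ┃ 5*       
      ┃           ~       ┃ 12       
      ┃          ~        ┃ 19       
      ┗━━━━━━━━━━━━━━━━━━━┛ 26*      
━━━━━━━━┃27 28* 29 30 31             
ircuitBo┃                            
────────┃                            
 0 1 2 3┃                            
 [.]    ┃                            
        ┃                            
  · ─ · ┃                            
        ┗━━━━━━━━━━━━━━━━━━━━━━━━━━━━
  ·       B   · ─ S   ·          ┃   
  │       │                      ┃   
  B   ·   ·                      ┃   


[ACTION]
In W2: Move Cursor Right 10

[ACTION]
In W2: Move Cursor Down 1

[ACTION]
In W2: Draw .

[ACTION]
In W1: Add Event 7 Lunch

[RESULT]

      ┃ ~~~~~~         ~  ┃          
      ┃               ~   ┃──────────
      ┃              ~  * ┃021       
      ┃             ~    *┃Su        
      ┃            ~      ┃ 5*       
      ┃           ~       ┃1 12      
      ┃          ~        ┃ 19       
      ┗━━━━━━━━━━━━━━━━━━━┛ 26*      
━━━━━━━━┃27 28* 29 30 31             
ircuitBo┃                            
────────┃                            
 0 1 2 3┃                            
 [.]    ┃                            
        ┃                            
  · ─ · ┃                            
        ┗━━━━━━━━━━━━━━━━━━━━━━━━━━━━
  ·       B   · ─ S   ·          ┃   
  │       │                      ┃   
  B   ·   ·                      ┃   


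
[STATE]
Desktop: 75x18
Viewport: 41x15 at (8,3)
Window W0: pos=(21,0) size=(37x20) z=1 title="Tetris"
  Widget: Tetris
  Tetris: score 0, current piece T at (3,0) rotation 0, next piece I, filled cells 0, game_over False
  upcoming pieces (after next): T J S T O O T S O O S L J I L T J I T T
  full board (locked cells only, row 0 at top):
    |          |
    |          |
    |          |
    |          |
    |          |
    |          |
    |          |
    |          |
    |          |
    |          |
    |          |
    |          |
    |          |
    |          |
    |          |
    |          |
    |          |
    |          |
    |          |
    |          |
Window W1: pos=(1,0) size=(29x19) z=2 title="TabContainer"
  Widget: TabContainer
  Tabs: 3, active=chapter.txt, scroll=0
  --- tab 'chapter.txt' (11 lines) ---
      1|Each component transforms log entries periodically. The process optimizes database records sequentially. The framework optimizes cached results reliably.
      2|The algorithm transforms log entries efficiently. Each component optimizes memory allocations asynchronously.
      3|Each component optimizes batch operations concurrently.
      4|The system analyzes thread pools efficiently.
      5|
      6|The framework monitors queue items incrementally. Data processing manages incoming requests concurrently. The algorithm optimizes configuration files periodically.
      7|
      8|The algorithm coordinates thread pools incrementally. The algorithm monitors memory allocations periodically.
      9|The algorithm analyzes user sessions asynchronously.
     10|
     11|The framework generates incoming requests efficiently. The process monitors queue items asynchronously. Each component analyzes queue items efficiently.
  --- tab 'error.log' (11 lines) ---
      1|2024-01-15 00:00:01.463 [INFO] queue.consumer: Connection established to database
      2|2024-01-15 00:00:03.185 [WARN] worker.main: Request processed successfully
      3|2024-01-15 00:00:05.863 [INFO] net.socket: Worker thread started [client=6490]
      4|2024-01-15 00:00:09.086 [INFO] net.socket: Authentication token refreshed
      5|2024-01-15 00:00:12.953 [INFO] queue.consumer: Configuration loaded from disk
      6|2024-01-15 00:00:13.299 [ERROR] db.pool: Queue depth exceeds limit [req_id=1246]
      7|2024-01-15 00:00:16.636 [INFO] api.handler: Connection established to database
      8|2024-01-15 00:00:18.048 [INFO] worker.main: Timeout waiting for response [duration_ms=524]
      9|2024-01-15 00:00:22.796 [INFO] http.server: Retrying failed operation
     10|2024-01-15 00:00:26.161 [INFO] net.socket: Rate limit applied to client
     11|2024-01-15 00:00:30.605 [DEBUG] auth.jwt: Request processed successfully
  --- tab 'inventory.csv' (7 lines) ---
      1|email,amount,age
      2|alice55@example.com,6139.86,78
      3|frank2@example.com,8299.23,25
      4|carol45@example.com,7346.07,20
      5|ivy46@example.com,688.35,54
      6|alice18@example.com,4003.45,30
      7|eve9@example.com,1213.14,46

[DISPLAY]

er.txt]│ error.log │ ┃  │Next:           
─────────────────────┃  │████            
omponent transforms l┃  │                
gorithm transforms lo┃  │                
omponent optimizes ba┃  │                
stem analyzes thread ┃  │                
                     ┃  │Score:          
amework monitors queu┃  │0               
                     ┃  │                
gorithm coordinates t┃  │                
gorithm analyzes user┃  │                
                     ┃  │                
amework generates inc┃  │                
                     ┃  │                
                     ┃  │                


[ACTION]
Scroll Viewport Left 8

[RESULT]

 ┃[chapter.txt]│ error.log │ ┃  │Next:   
 ┃───────────────────────────┃  │████    
 ┃Each component transforms l┃  │        
 ┃The algorithm transforms lo┃  │        
 ┃Each component optimizes ba┃  │        
 ┃The system analyzes thread ┃  │        
 ┃                           ┃  │Score:  
 ┃The framework monitors queu┃  │0       
 ┃                           ┃  │        
 ┃The algorithm coordinates t┃  │        
 ┃The algorithm analyzes user┃  │        
 ┃                           ┃  │        
 ┃The framework generates inc┃  │        
 ┃                           ┃  │        
 ┃                           ┃  │        


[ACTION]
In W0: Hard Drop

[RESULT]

 ┃[chapter.txt]│ error.log │ ┃  │Next:   
 ┃───────────────────────────┃  │ ▒      
 ┃Each component transforms l┃  │▒▒▒     
 ┃The algorithm transforms lo┃  │        
 ┃Each component optimizes ba┃  │        
 ┃The system analyzes thread ┃  │        
 ┃                           ┃  │Score:  
 ┃The framework monitors queu┃  │0       
 ┃                           ┃  │        
 ┃The algorithm coordinates t┃  │        
 ┃The algorithm analyzes user┃  │        
 ┃                           ┃  │        
 ┃The framework generates inc┃  │        
 ┃                           ┃  │        
 ┃                           ┃  │        
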